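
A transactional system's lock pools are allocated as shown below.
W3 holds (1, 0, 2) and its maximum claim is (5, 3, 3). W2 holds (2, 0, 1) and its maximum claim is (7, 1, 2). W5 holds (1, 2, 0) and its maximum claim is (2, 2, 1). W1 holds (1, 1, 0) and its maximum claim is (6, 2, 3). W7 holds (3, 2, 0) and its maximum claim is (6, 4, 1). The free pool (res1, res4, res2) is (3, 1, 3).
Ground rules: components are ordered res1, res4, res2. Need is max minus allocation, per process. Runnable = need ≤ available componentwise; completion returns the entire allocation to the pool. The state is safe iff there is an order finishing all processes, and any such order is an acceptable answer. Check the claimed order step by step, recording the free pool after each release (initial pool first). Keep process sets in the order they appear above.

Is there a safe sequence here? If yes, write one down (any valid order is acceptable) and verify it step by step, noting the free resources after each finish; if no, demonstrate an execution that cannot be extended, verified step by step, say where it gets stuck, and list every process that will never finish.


SAFE. One safe sequence: W5, W7, W2, W1, W3.
Key observation: no step in this order meets a requested resource exactly; the smallest headroom is 1, first reached at W7 (need (3, 2, 1), pool (4, 3, 3)).
Step-by-step check:
  pool = (3, 1, 3)
  W5 needs (1, 0, 1) <= (3, 1, 3) -> finishes; pool += (1, 2, 0) = (4, 3, 3)
  W7 needs (3, 2, 1) <= (4, 3, 3) -> finishes; pool += (3, 2, 0) = (7, 5, 3)
  W2 needs (5, 1, 1) <= (7, 5, 3) -> finishes; pool += (2, 0, 1) = (9, 5, 4)
  W1 needs (5, 1, 3) <= (9, 5, 4) -> finishes; pool += (1, 1, 0) = (10, 6, 4)
  W3 needs (4, 3, 1) <= (10, 6, 4) -> finishes; pool += (1, 0, 2) = (11, 6, 6)


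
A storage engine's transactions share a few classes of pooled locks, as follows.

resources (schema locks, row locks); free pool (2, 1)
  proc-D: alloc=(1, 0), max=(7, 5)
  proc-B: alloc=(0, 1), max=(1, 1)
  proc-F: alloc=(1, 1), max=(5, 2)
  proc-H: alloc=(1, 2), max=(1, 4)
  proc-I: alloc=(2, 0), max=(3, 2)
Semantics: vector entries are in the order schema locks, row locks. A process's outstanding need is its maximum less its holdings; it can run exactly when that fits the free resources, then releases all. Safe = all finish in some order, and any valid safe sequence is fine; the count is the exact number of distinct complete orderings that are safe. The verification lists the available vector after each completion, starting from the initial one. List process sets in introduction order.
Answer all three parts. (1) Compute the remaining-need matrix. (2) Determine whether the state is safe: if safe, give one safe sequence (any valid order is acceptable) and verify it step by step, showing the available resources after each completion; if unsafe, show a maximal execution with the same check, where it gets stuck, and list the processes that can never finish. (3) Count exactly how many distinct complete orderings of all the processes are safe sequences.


(1) Need matrix, components ordered schema locks, row locks:
  proc-D: (6, 5)
  proc-B: (1, 0)
  proc-F: (4, 1)
  proc-H: (0, 2)
  proc-I: (1, 2)
(2) The state is SAFE; one workable sequence: proc-B, proc-H, proc-I, proc-F, proc-D.
Key observation: the order's first zero-slack moment is proc-H ((0, 2) needed, (2, 2) free — a requested resource with nothing to spare).
Check, step by step:
  pool = (2, 1)
  proc-B: need (1, 0) fits (2, 1); releases (0, 1), pool now (2, 2)
  proc-H: need (0, 2) fits (2, 2); releases (1, 2), pool now (3, 4)
  proc-I: need (1, 2) fits (3, 4); releases (2, 0), pool now (5, 4)
  proc-F: need (4, 1) fits (5, 4); releases (1, 1), pool now (6, 5)
  proc-D: need (6, 5) fits (6, 5); releases (1, 0), pool now (7, 5)
(3) The exact count: 3 of the possible complete orderings are safe sequences.


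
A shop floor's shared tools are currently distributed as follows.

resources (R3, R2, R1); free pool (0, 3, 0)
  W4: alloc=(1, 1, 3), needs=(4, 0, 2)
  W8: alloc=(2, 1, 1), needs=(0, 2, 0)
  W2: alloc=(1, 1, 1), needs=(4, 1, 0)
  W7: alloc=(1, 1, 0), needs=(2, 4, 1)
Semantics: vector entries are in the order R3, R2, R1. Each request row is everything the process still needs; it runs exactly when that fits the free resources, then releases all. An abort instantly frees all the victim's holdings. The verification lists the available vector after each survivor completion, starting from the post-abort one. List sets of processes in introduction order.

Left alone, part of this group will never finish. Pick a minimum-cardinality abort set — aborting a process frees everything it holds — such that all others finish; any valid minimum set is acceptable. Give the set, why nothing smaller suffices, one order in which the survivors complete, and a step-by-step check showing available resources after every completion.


The answer: abort W2.
Key observation: aborting W2 returns (1, 1, 1), and W4 — hopeless before — runs at step 3 with the returned capacity in the pool.
No smaller set exists: with zero aborts the deadlock remains.
The survivors complete as W8, W7, W4. Check, step by step (starting from the post-abort pool):
  pool = (1, 4, 1)
  W8 needs (0, 2, 0) <= (1, 4, 1) -> finishes; pool += (2, 1, 1) = (3, 5, 2)
  W7 needs (2, 4, 1) <= (3, 5, 2) -> finishes; pool += (1, 1, 0) = (4, 6, 2)
  W4 needs (4, 0, 2) <= (4, 6, 2) -> finishes; pool += (1, 1, 3) = (5, 7, 5)


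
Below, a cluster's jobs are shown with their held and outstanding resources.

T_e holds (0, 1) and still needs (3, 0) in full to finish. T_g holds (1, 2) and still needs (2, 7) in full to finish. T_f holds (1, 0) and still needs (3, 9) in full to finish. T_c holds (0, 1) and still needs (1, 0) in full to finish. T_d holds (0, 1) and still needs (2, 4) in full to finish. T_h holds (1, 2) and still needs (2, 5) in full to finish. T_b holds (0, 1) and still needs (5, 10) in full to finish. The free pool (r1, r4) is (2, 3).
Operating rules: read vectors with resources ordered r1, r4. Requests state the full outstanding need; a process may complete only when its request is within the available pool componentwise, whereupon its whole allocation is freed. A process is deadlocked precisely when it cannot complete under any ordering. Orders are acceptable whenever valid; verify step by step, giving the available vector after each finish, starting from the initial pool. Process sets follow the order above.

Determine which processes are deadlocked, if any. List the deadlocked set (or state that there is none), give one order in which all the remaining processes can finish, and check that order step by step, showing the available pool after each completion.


Nothing here is deadlocked.
Key observation: starting with T_c, each completion frees enough for the next — no one is permanently blocked.
One completion order for the rest: T_c, T_d, T_h, T_g, T_f, T_e, T_b. Check, step by step:
  pool = (2, 3)
  run T_c (needs (1, 0), free (2, 3)); after release of (0, 1) the pool is (2, 4)
  run T_d (needs (2, 4), free (2, 4)); after release of (0, 1) the pool is (2, 5)
  run T_h (needs (2, 5), free (2, 5)); after release of (1, 2) the pool is (3, 7)
  run T_g (needs (2, 7), free (3, 7)); after release of (1, 2) the pool is (4, 9)
  run T_f (needs (3, 9), free (4, 9)); after release of (1, 0) the pool is (5, 9)
  run T_e (needs (3, 0), free (5, 9)); after release of (0, 1) the pool is (5, 10)
  run T_b (needs (5, 10), free (5, 10)); after release of (0, 1) the pool is (5, 11)


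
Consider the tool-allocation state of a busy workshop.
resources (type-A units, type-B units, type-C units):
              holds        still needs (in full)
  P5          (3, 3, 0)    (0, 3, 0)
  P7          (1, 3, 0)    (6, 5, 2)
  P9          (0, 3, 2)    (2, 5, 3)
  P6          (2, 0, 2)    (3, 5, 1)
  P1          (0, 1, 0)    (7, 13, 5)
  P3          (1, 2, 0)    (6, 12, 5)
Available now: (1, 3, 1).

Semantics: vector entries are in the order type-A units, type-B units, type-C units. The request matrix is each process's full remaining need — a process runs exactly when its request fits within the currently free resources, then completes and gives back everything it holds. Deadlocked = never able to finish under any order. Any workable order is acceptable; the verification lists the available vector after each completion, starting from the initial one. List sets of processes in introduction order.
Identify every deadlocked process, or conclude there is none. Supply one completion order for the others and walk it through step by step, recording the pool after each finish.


Nothing here is deadlocked.
Key observation: there is always a runnable process — P5 first — so the state unwinds completely.
One completion order for the rest: P5, P6, P9, P7, P3, P1. Verifying each step:
  pool = (1, 3, 1)
  P5 needs (0, 3, 0) <= (1, 3, 1) -> finishes; pool += (3, 3, 0) = (4, 6, 1)
  P6 needs (3, 5, 1) <= (4, 6, 1) -> finishes; pool += (2, 0, 2) = (6, 6, 3)
  P9 needs (2, 5, 3) <= (6, 6, 3) -> finishes; pool += (0, 3, 2) = (6, 9, 5)
  P7 needs (6, 5, 2) <= (6, 9, 5) -> finishes; pool += (1, 3, 0) = (7, 12, 5)
  P3 needs (6, 12, 5) <= (7, 12, 5) -> finishes; pool += (1, 2, 0) = (8, 14, 5)
  P1 needs (7, 13, 5) <= (8, 14, 5) -> finishes; pool += (0, 1, 0) = (8, 15, 5)


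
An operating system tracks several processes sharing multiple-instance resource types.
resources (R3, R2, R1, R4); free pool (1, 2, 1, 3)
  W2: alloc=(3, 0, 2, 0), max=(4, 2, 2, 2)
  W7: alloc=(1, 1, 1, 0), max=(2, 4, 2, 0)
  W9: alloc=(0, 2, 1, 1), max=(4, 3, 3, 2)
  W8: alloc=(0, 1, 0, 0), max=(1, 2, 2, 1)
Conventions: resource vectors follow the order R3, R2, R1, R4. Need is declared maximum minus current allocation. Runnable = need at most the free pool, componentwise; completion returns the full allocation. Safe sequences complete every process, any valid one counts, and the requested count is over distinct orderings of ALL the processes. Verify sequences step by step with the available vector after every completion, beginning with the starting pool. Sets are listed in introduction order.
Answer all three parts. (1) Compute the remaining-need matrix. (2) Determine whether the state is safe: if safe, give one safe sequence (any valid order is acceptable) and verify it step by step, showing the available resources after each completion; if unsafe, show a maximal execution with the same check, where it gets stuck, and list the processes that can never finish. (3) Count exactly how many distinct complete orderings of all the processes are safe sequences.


(1) Remaining need (order R3, R2, R1, R4):
  W2: (1, 2, 0, 2)
  W7: (1, 3, 1, 0)
  W9: (4, 1, 2, 1)
  W8: (1, 1, 2, 1)
(2) The state is SAFE; one workable sequence: W2, W8, W7, W9.
Key observation: the order's first zero-slack moment is W2 ((1, 2, 0, 2) needed, (1, 2, 1, 3) free — a requested resource with nothing to spare).
Check, step by step:
  pool = (1, 2, 1, 3)
  run W2 (needs (1, 2, 0, 2), free (1, 2, 1, 3)); after release of (3, 0, 2, 0) the pool is (4, 2, 3, 3)
  run W8 (needs (1, 1, 2, 1), free (4, 2, 3, 3)); after release of (0, 1, 0, 0) the pool is (4, 3, 3, 3)
  run W7 (needs (1, 3, 1, 0), free (4, 3, 3, 3)); after release of (1, 1, 1, 0) the pool is (5, 4, 4, 3)
  run W9 (needs (4, 1, 2, 1), free (5, 4, 4, 3)); after release of (0, 2, 1, 1) the pool is (5, 6, 5, 4)
(3) Exactly 4 of the possible complete orderings are safe sequences.


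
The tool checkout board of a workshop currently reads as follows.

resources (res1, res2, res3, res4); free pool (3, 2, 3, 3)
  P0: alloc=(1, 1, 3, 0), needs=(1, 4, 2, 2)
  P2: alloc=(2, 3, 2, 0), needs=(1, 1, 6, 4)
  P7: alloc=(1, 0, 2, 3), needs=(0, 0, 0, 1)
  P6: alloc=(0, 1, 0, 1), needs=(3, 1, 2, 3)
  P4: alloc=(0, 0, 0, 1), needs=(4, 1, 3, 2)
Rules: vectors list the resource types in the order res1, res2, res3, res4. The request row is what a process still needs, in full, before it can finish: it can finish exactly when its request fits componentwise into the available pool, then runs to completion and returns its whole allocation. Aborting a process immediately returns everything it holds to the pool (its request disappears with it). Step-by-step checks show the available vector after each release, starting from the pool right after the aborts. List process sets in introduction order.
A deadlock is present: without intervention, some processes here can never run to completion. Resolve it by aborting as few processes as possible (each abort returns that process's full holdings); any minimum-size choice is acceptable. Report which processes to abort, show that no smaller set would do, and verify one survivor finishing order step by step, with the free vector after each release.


Abort P2.
Key observation: the returned (2, 3, 2, 0) from P2 is what brings P0 — unrunnable before, under any order — into play at step 3.
Minimality: the empty abort set fails — the state is deadlocked as it stands.
Survivors finish in the order: P4, P6, P0, P7. Verifying each step (pool after the aborts first):
  pool = (5, 5, 5, 3)
  run P4 (needs (4, 1, 3, 2), free (5, 5, 5, 3)); after release of (0, 0, 0, 1) the pool is (5, 5, 5, 4)
  run P6 (needs (3, 1, 2, 3), free (5, 5, 5, 4)); after release of (0, 1, 0, 1) the pool is (5, 6, 5, 5)
  run P0 (needs (1, 4, 2, 2), free (5, 6, 5, 5)); after release of (1, 1, 3, 0) the pool is (6, 7, 8, 5)
  run P7 (needs (0, 0, 0, 1), free (6, 7, 8, 5)); after release of (1, 0, 2, 3) the pool is (7, 7, 10, 8)


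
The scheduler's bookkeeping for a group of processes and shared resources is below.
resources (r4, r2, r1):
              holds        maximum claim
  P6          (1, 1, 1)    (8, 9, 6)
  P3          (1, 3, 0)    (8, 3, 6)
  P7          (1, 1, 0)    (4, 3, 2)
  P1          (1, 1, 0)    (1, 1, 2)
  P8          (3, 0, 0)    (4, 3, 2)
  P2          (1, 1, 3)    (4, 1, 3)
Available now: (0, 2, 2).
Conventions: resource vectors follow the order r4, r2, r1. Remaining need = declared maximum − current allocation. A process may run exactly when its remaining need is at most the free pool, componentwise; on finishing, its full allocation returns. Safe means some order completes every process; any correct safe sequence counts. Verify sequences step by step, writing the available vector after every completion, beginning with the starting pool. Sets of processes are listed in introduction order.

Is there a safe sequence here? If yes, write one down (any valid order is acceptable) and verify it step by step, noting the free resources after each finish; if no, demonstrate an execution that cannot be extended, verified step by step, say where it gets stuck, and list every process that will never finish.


UNSAFE — no complete ordering exists.
Key observation: the wall is r4: completing P1, P8, P2, P7 brings the pool only to (6, 5, 5), and all the rest need more.
The run P1, P8, P2, P7 cannot be extended any further. Check, step by step:
  pool = (0, 2, 2)
  run P1 (needs (0, 0, 2), free (0, 2, 2)); after release of (1, 1, 0) the pool is (1, 3, 2)
  run P8 (needs (1, 3, 2), free (1, 3, 2)); after release of (3, 0, 0) the pool is (4, 3, 2)
  run P2 (needs (3, 0, 0), free (4, 3, 2)); after release of (1, 1, 3) the pool is (5, 4, 5)
  run P7 (needs (3, 2, 2), free (5, 4, 5)); after release of (1, 1, 0) the pool is (6, 5, 5)
  blocked: P6 wants (7, 8, 5), pool (6, 5, 5) — not enough r4 and r2
  blocked: P3 wants (7, 0, 6), pool (6, 5, 5) — not enough r4 and r1
Processes that can never finish: P6 and P3.


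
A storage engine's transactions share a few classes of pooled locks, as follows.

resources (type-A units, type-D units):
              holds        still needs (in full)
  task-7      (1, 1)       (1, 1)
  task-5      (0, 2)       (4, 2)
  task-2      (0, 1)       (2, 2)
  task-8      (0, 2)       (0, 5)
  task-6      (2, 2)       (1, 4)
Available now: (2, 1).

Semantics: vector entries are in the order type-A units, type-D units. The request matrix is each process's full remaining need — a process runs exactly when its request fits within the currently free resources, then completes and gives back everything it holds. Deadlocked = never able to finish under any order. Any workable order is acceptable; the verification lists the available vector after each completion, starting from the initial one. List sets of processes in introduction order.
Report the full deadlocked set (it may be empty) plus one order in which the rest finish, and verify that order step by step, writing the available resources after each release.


Deadlocked: task-5, task-8 and task-6.
Key observation: after task-7, task-2 the pool peaks at (3, 3), and each blocked process is short somewhere: task-5 on type-A units; task-8 on type-D units; task-6 on type-D units.
A valid finishing order for the others: task-7, task-2. Verifying each step:
  pool = (2, 1)
  run task-7 (needs (1, 1), free (2, 1)); after release of (1, 1) the pool is (3, 2)
  run task-2 (needs (2, 2), free (3, 2)); after release of (0, 1) the pool is (3, 3)
The stuck group stays short no matter what:
  task-5 cannot run: need (4, 2) vs free (3, 3) (insufficient type-A units)
  task-8 cannot run: need (0, 5) vs free (3, 3) (insufficient type-D units)
  task-6 cannot run: need (1, 4) vs free (3, 3) (insufficient type-D units)


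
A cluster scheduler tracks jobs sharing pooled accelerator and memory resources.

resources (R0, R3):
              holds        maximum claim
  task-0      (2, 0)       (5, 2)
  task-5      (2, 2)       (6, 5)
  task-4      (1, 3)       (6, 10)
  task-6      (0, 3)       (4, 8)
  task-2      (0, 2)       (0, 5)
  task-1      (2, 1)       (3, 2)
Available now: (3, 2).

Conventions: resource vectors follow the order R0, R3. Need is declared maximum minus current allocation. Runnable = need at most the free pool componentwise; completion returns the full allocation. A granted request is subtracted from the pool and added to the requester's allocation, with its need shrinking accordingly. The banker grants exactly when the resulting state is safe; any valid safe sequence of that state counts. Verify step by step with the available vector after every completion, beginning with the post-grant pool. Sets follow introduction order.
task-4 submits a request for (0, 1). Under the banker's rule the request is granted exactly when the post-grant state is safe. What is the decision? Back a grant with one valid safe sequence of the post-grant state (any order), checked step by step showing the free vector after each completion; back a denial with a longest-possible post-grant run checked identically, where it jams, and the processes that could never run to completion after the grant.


DENY: after the grant no complete ordering would exist.
Key observation: no order helps: past task-1, task-0, the free pool tops out at (7, 2), below what each blocked process needs in R3.
On the post-grant state, task-1, task-0 is a maximal run — nothing extends it. Check, step by step:
  pool = (3, 1)
  task-1 needs (1, 1) <= (3, 1) -> finishes; pool += (2, 1) = (5, 2)
  task-0 needs (3, 2) <= (5, 2) -> finishes; pool += (2, 0) = (7, 2)
  task-5 cannot run: need (4, 3) vs free (7, 2) (insufficient R3)
  task-4 cannot run: need (5, 6) vs free (7, 2) (insufficient R3)
  task-6 cannot run: need (4, 5) vs free (7, 2) (insufficient R3)
  task-2 cannot run: need (0, 3) vs free (7, 2) (insufficient R3)
Post-grant, the permanently blocked set is task-5, task-4, task-6 and task-2.


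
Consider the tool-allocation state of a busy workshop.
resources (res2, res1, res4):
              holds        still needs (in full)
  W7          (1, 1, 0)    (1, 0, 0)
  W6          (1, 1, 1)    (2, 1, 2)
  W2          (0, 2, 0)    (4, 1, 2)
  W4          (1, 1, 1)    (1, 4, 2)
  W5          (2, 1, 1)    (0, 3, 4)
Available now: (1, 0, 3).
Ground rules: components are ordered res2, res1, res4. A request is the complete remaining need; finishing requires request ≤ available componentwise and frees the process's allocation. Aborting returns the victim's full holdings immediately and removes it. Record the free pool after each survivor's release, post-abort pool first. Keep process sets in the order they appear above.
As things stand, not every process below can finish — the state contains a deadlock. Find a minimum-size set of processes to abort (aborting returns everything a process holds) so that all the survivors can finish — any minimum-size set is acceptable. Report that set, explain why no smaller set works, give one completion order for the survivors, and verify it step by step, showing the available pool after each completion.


Abort W2.
Key observation: the deadlocked W4 becomes finishable only because W2 released (0, 2, 0); it completes at step 3 below.
Minimality: the empty abort set fails — the state is deadlocked as it stands.
Survivors finish in the order: W7, W6, W4, W5. Step-by-step check (pool after the aborts first):
  pool = (1, 2, 3)
  W7: need (1, 0, 0) fits (1, 2, 3); releases (1, 1, 0), pool now (2, 3, 3)
  W6: need (2, 1, 2) fits (2, 3, 3); releases (1, 1, 1), pool now (3, 4, 4)
  W4: need (1, 4, 2) fits (3, 4, 4); releases (1, 1, 1), pool now (4, 5, 5)
  W5: need (0, 3, 4) fits (4, 5, 5); releases (2, 1, 1), pool now (6, 6, 6)


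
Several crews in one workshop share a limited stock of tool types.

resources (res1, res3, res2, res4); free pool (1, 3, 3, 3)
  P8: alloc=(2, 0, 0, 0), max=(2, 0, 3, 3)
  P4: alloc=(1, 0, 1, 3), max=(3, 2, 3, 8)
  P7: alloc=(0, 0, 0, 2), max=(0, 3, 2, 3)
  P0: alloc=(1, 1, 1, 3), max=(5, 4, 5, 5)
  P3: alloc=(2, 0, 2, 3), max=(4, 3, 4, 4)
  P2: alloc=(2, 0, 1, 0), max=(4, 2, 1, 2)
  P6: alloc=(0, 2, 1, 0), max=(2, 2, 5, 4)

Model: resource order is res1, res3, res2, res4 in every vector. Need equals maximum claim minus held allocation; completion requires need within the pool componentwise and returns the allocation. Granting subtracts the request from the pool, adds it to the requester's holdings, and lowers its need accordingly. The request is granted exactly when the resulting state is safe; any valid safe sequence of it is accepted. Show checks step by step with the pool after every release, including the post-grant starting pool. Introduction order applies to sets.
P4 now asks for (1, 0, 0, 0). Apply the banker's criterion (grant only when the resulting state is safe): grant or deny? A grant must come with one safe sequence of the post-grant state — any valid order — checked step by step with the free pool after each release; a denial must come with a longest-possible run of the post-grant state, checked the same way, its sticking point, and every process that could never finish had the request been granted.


GRANT. The post-grant state is safe; one safe sequence: P7, P8, P4, P6, P2, P0, P3.
Key observation: with (0, 3, 3, 3) left after the transfer, P7 can run at once — the state stays safe.
Step-by-step check of the post-grant state:
  pool = (0, 3, 3, 3)
  P7: need (0, 3, 2, 1) fits (0, 3, 3, 3); releases (0, 0, 0, 2), pool now (0, 3, 3, 5)
  P8: need (0, 0, 3, 3) fits (0, 3, 3, 5); releases (2, 0, 0, 0), pool now (2, 3, 3, 5)
  P4: need (1, 2, 2, 5) fits (2, 3, 3, 5); releases (2, 0, 1, 3), pool now (4, 3, 4, 8)
  P6: need (2, 0, 4, 4) fits (4, 3, 4, 8); releases (0, 2, 1, 0), pool now (4, 5, 5, 8)
  P2: need (2, 2, 0, 2) fits (4, 5, 5, 8); releases (2, 0, 1, 0), pool now (6, 5, 6, 8)
  P0: need (4, 3, 4, 2) fits (6, 5, 6, 8); releases (1, 1, 1, 3), pool now (7, 6, 7, 11)
  P3: need (2, 3, 2, 1) fits (7, 6, 7, 11); releases (2, 0, 2, 3), pool now (9, 6, 9, 14)


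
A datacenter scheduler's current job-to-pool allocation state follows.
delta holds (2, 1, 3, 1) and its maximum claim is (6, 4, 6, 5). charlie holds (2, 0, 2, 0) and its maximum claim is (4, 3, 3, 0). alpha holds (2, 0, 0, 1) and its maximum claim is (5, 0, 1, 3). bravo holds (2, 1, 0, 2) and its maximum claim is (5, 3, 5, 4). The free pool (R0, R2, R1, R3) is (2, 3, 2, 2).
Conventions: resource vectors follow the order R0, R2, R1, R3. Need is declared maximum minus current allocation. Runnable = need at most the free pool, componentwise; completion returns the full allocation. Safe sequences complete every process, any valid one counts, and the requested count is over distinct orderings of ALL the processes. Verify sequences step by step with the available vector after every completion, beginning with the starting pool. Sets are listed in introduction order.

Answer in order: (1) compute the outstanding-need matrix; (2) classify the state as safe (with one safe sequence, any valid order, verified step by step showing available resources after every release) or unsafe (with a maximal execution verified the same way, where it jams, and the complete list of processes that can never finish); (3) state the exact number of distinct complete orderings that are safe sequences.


(1) Outstanding need per process (order R0, R2, R1, R3):
  delta: (4, 3, 3, 4)
  charlie: (2, 3, 1, 0)
  alpha: (3, 0, 1, 2)
  bravo: (3, 2, 5, 2)
(2) The state is UNSAFE.
Key observation: after charlie, alpha the pool peaks at (6, 3, 4, 3), and each blocked process is short somewhere: delta on R3; bravo on R1.
The run charlie, alpha cannot be extended any further. Check, step by step:
  pool = (2, 3, 2, 2)
  charlie: need (2, 3, 1, 0) fits (2, 3, 2, 2); releases (2, 0, 2, 0), pool now (4, 3, 4, 2)
  alpha: need (3, 0, 1, 2) fits (4, 3, 4, 2); releases (2, 0, 0, 1), pool now (6, 3, 4, 3)
  delta still needs (4, 3, 3, 4) but only (6, 3, 4, 3) is free — short on R3
  bravo still needs (3, 2, 5, 2) but only (6, 3, 4, 3) is free — short on R1
Never able to finish: delta and bravo.
(3) The exact count: 0 of the possible complete orderings are safe sequences.


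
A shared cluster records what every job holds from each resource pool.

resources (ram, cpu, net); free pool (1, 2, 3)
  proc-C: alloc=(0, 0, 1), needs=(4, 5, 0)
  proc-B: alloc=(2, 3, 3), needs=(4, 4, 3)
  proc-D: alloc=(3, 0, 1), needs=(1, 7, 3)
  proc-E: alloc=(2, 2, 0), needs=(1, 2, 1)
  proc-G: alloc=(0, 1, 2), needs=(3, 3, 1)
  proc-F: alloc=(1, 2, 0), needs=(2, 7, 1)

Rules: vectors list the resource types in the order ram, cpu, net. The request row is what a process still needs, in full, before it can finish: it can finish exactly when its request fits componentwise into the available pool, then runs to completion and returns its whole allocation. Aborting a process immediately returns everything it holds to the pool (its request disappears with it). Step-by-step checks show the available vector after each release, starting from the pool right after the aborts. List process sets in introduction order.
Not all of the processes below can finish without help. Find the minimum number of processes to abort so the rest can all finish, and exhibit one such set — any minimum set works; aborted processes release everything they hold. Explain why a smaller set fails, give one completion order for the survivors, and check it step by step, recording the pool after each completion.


Minimum abort set: proc-F.
Key observation: proc-C could never have finished before the abort; with (1, 2, 0) returned by proc-F, it fits at step 2.
Why nothing smaller works: aborting no one leaves the state deadlocked as given.
One survivor order: proc-E, proc-C, proc-G, proc-B, proc-D. Walking it through (post-abort pool first):
  pool = (2, 4, 3)
  run proc-E (needs (1, 2, 1), free (2, 4, 3)); after release of (2, 2, 0) the pool is (4, 6, 3)
  run proc-C (needs (4, 5, 0), free (4, 6, 3)); after release of (0, 0, 1) the pool is (4, 6, 4)
  run proc-G (needs (3, 3, 1), free (4, 6, 4)); after release of (0, 1, 2) the pool is (4, 7, 6)
  run proc-B (needs (4, 4, 3), free (4, 7, 6)); after release of (2, 3, 3) the pool is (6, 10, 9)
  run proc-D (needs (1, 7, 3), free (6, 10, 9)); after release of (3, 0, 1) the pool is (9, 10, 10)


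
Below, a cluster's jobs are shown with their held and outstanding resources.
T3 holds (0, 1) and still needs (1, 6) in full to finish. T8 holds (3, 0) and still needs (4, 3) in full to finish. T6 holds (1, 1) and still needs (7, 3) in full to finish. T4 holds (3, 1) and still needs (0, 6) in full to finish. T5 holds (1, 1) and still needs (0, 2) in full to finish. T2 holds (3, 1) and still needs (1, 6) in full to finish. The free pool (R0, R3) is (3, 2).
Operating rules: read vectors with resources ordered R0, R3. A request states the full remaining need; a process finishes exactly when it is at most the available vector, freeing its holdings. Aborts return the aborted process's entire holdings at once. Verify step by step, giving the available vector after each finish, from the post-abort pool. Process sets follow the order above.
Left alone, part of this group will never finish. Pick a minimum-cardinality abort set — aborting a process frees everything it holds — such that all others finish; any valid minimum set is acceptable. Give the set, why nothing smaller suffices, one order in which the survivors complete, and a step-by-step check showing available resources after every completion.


Minimum abort set: T3 and T4.
Key observation: the returned (3, 2) from T3 and T4 is what brings T2 — unrunnable before, under any order — into play at step 4.
Minimality, checking each single-abort alternative: T3 alone leaves T4 blocked (short on R3); T8 alone leaves T3 blocked (short on R3); T6 alone leaves T3 blocked (short on R3); T4 alone leaves T3 blocked (short on R3); T5 alone leaves T3 blocked (short on R3); T2 alone leaves T3 blocked (short on R3).
The survivors complete as T8, T5, T6, T2. Verifying each step (starting from the post-abort pool):
  pool = (6, 4)
  T8: need (4, 3) fits (6, 4); releases (3, 0), pool now (9, 4)
  T5: need (0, 2) fits (9, 4); releases (1, 1), pool now (10, 5)
  T6: need (7, 3) fits (10, 5); releases (1, 1), pool now (11, 6)
  T2: need (1, 6) fits (11, 6); releases (3, 1), pool now (14, 7)


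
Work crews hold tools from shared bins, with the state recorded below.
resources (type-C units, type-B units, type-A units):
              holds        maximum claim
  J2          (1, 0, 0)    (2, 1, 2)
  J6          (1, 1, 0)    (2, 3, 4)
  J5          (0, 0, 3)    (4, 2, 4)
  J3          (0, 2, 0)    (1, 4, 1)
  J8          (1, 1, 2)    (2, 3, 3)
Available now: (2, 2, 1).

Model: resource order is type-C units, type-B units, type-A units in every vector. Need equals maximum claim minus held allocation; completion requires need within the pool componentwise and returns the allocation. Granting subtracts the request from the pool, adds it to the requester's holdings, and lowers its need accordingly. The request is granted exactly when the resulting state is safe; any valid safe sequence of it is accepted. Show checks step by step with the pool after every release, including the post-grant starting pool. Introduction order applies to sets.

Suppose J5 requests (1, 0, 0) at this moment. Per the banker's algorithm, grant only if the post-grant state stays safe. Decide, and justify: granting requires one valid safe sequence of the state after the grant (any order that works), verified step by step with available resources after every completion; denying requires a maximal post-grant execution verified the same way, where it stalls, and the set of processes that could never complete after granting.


GRANT. The post-grant state is safe; one safe sequence: J8, J2, J5, J3, J6.
Key observation: the grant leaves (1, 2, 1) free — enough for J8, whose release restarts the cascade.
Verifying the post-grant state step by step:
  pool = (1, 2, 1)
  J8 needs (1, 2, 1) <= (1, 2, 1) -> finishes; pool += (1, 1, 2) = (2, 3, 3)
  J2 needs (1, 1, 2) <= (2, 3, 3) -> finishes; pool += (1, 0, 0) = (3, 3, 3)
  J5 needs (3, 2, 1) <= (3, 3, 3) -> finishes; pool += (1, 0, 3) = (4, 3, 6)
  J3 needs (1, 2, 1) <= (4, 3, 6) -> finishes; pool += (0, 2, 0) = (4, 5, 6)
  J6 needs (1, 2, 4) <= (4, 5, 6) -> finishes; pool += (1, 1, 0) = (5, 6, 6)


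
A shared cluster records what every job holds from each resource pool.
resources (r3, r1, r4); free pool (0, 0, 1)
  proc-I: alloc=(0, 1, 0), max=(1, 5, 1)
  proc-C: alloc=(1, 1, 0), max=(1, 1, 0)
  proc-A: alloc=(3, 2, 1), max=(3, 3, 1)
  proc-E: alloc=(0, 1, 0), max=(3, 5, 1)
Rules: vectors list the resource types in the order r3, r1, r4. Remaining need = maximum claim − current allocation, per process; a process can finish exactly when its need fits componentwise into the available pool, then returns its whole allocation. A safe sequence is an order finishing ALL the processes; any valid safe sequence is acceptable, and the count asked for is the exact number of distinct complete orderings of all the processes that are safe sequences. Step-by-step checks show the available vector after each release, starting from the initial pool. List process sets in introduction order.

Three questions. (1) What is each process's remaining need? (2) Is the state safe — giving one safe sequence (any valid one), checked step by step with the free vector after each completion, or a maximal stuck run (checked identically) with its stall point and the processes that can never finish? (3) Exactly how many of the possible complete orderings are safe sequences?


(1) Remaining need (order r3, r1, r4):
  proc-I: (1, 4, 1)
  proc-C: (0, 0, 0)
  proc-A: (0, 1, 0)
  proc-E: (3, 4, 1)
(2) UNSAFE.
Key observation: even finishing proc-C, proc-A leaves just (4, 3, 2) free — too little r1 for any of the remaining processes.
A maximal execution: proc-C, proc-A — then nothing else fits. Step-by-step check:
  pool = (0, 0, 1)
  proc-C needs (0, 0, 0) <= (0, 0, 1) -> finishes; pool += (1, 1, 0) = (1, 1, 1)
  proc-A needs (0, 1, 0) <= (1, 1, 1) -> finishes; pool += (3, 2, 1) = (4, 3, 2)
  proc-I still needs (1, 4, 1) but only (4, 3, 2) is free — short on r1
  proc-E still needs (3, 4, 1) but only (4, 3, 2) is free — short on r1
Never able to finish: proc-I and proc-E.
(3) Precisely 0 of the possible complete orderings are safe sequences.


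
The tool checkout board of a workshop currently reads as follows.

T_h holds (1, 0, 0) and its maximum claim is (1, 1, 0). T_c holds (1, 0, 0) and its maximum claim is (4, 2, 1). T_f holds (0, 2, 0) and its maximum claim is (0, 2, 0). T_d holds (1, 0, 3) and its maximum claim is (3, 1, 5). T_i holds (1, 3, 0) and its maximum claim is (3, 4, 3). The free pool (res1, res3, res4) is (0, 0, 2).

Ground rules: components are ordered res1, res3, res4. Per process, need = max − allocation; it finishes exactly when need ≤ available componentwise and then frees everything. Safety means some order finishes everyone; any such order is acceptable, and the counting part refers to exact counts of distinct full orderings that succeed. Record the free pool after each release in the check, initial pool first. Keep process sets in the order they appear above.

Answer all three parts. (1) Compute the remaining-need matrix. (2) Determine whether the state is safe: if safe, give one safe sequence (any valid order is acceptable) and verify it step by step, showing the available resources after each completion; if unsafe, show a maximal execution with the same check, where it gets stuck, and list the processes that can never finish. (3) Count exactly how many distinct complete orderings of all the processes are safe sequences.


(1) Need matrix, components ordered res1, res3, res4:
  T_h: (0, 1, 0)
  T_c: (3, 2, 1)
  T_f: (0, 0, 0)
  T_d: (2, 1, 2)
  T_i: (2, 1, 3)
(2) UNSAFE.
Key observation: after T_f, T_h complete, (1, 2, 2) is the best the pool ever gets, yet each leftover process wants more res1.
Going as far as possible: T_f, T_h; after that, nothing fits. Verifying each step:
  pool = (0, 0, 2)
  run T_f (needs (0, 0, 0), free (0, 0, 2)); after release of (0, 2, 0) the pool is (0, 2, 2)
  run T_h (needs (0, 1, 0), free (0, 2, 2)); after release of (1, 0, 0) the pool is (1, 2, 2)
  blocked: T_c wants (3, 2, 1), pool (1, 2, 2) — not enough res1
  blocked: T_d wants (2, 1, 2), pool (1, 2, 2) — not enough res1
  blocked: T_i wants (2, 1, 3), pool (1, 2, 2) — not enough res1 and res4
Processes that can never finish: T_c, T_d and T_i.
(3) Exactly 0 of the possible complete orderings are safe sequences.


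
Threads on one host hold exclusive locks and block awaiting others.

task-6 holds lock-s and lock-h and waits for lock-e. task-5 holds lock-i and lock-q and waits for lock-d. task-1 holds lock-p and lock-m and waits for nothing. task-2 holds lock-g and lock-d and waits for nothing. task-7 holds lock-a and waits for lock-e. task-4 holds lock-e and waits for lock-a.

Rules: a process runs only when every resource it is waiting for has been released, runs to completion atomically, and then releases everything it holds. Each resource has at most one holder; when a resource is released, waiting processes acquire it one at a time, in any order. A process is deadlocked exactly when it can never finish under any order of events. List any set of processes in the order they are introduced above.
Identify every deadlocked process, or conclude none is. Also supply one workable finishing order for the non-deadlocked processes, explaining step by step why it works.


Deadlocked set: task-6, task-7 and task-4.
Key observation: the wait chain closes on itself along task-4 -> task-7 -> task-4; task-6 waits into the deadlock from upstream.
The rest can finish in the order task-2, task-5, task-1.
Verifying each step:
  task-2: no waits; runs immediately, freeing lock-g and lock-d
  task-5 waits on lock-d — all released -> runs and releases lock-i and lock-q
  task-1: no waits; runs immediately, freeing lock-p and lock-m


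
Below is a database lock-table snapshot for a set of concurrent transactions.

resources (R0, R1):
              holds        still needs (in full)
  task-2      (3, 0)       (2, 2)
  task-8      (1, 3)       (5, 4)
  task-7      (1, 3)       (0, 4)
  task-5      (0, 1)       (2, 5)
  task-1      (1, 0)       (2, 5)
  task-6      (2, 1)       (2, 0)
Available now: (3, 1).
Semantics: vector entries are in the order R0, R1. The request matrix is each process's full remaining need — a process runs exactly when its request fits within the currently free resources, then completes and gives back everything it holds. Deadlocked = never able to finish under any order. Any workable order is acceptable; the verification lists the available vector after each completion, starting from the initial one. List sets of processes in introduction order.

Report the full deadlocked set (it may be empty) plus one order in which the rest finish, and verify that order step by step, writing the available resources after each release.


Deadlocked set: task-8, task-7, task-5 and task-1.
Key observation: task-6, task-2 can finish, but then (8, 2) is all there is, and the blocked group's R1 demands exceed it.
One completion order for the rest: task-6, task-2. Check, step by step:
  pool = (3, 1)
  task-6 needs (2, 0) <= (3, 1) -> finishes; pool += (2, 1) = (5, 2)
  task-2 needs (2, 2) <= (5, 2) -> finishes; pool += (3, 0) = (8, 2)
None of the blocked processes ever fits:
  blocked: task-8 wants (5, 4), pool (8, 2) — not enough R1
  blocked: task-7 wants (0, 4), pool (8, 2) — not enough R1
  blocked: task-5 wants (2, 5), pool (8, 2) — not enough R1
  blocked: task-1 wants (2, 5), pool (8, 2) — not enough R1


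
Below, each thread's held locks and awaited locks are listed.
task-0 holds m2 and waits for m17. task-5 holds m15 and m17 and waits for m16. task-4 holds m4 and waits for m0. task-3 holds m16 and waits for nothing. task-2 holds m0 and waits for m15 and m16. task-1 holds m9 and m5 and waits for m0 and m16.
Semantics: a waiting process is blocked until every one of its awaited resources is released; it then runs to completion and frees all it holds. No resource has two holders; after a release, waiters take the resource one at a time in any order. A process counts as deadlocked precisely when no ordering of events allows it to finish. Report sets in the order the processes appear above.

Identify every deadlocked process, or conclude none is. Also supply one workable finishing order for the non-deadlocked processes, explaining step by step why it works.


Nothing here is deadlocked.
Key observation: there is no circular wait here — follow any chain and it reaches a process that is free to run now.
The rest can finish in the order task-3, task-5, task-2, task-4, task-0, task-1.
Walking it through:
  task-3: no waits; runs immediately, freeing m16
  run task-5 (all its waits — m16 — are resolved); releases m15 and m17
  run task-2 (all its waits — m15 and m16 — are resolved); releases m0
  run task-4 (all its waits — m0 — are resolved); releases m4
  run task-0 (all its waits — m17 — are resolved); releases m2
  run task-1 (all its waits — m0 and m16 — are resolved); releases m9 and m5
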